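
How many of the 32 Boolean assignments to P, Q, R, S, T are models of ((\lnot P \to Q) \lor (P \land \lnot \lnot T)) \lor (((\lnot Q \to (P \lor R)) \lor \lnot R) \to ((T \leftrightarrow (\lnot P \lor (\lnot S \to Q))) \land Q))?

Initial set: {(((\lnot P \to Q) \lor (P \land \lnot \lnot T)) \lor (((\lnot Q \to (P \lor R)) \lor \lnot R) \to ((T \leftrightarrow (\lnot P \lor (\lnot S \to Q))) \land Q)))}.
(((\lnot P \to Q) \lor (P \land \lnot \lnot T)) \lor (((\lnot Q \to (P \lor R)) \lor \lnot R) \to ((T \leftrightarrow (\lnot P \lor (\lnot S \to Q))) \land Q))): β-rule — branch into ((\lnot P \to Q) \lor (P \land \lnot \lnot T))  //  (((\lnot Q \to (P \lor R)) \lor \lnot R) \to ((T \leftrightarrow (\lnot P \lor (\lnot S \to Q))) \land Q)).
  branch 1 (add ((\lnot P \to Q) \lor (P \land \lnot \lnot T))):
    ((\lnot P \to Q) \lor (P \land \lnot \lnot T)): β-rule — branch into (\lnot P \to Q)  //  (P \land \lnot \lnot T).
      branch 1.1 (add (\lnot P \to Q)):
        (\lnot P \to Q): β-rule — branch into \lnot \lnot P  //  Q.
          branch 1.1.1 (add \lnot \lnot P):
            ○ open, literals {P=true}.
          branch 1.1.2 (add Q):
            ○ open, literals {Q=true}.
      branch 1.2 (add (P \land \lnot \lnot T)):
        (P \land \lnot \lnot T): α-rule — add P, \lnot \lnot T.
        \lnot \lnot T: drop double negation, giving T.
        ○ open, literals {P=true, T=true}.
  branch 2 (add (((\lnot Q \to (P \lor R)) \lor \lnot R) \to ((T \leftrightarrow (\lnot P \lor (\lnot S \to Q))) \land Q))):
    (((\lnot Q \to (P \lor R)) \lor \lnot R) \to ((T \leftrightarrow (\lnot P \lor (\lnot S \to Q))) \land Q)): β-rule — branch into \lnot ((\lnot Q \to (P \lor R)) \lor \lnot R)  //  ((T \leftrightarrow (\lnot P \lor (\lnot S \to Q))) \land Q).
      branch 2.1 (add \lnot ((\lnot Q \to (P \lor R)) \lor \lnot R)):
        \lnot ((\lnot Q \to (P \lor R)) \lor \lnot R): α-rule — add \lnot (\lnot Q \to (P \lor R)), \lnot \lnot R.
        \lnot (\lnot Q \to (P \lor R)): α-rule — add \lnot Q, \lnot (P \lor R).
        \lnot (P \lor R): α-rule — add \lnot P, \lnot R.
        × closes — contains both R and \lnot R.
      branch 2.2 (add ((T \leftrightarrow (\lnot P \lor (\lnot S \to Q))) \land Q)):
        ((T \leftrightarrow (\lnot P \lor (\lnot S \to Q))) \land Q): α-rule — add (T \leftrightarrow (\lnot P \lor (\lnot S \to Q))), Q.
        (T \leftrightarrow (\lnot P \lor (\lnot S \to Q))): β-rule — branch into T, (\lnot P \lor (\lnot S \to Q))  //  \lnot T, \lnot (\lnot P \lor (\lnot S \to Q)).
          branch 2.2.1 (add T, (\lnot P \lor (\lnot S \to Q))):
            (\lnot P \lor (\lnot S \to Q)): β-rule — branch into \lnot P  //  (\lnot S \to Q).
              branch 2.2.1.1 (add \lnot P):
                ○ open, literals {P=false, Q=true, T=true}.
              branch 2.2.1.2 (add (\lnot S \to Q)):
                (\lnot S \to Q): β-rule — branch into \lnot \lnot S  //  Q.
                  branch 2.2.1.2.1 (add \lnot \lnot S):
                    ○ open, literals {Q=true, S=true, T=true}.
                  branch 2.2.1.2.2 (add Q):
                    ○ open, literals {Q=true, T=true}.
          branch 2.2.2 (add \lnot T, \lnot (\lnot P \lor (\lnot S \to Q))):
            \lnot (\lnot P \lor (\lnot S \to Q)): α-rule — add \lnot \lnot P, \lnot (\lnot S \to Q).
            \lnot (\lnot S \to Q): α-rule — add \lnot S, \lnot Q.
            × closes — contains both Q and \lnot Q.
2 branches closed, 6 open.
Each open branch fixes some atoms; the unmentioned ones are free. Counting distinct full assignments: branch {P=true} (Q, R, S, T) contributes 16 new; branch {Q=true} (P, R, S, T) contributes 8 new; branch {P=true, T=true} (Q, R, S) contributes 0 new; branch {P=false, Q=true, T=true} (R, S) contributes 0 new; branch {Q=true, S=true, T=true} (P, R) contributes 0 new; branch {Q=true, T=true} (P, R, S) contributes 0 new. Total: 24.

24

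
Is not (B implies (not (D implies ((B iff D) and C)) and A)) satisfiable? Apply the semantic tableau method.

Initial set: {not (B implies (not (D implies ((B iff D) and C)) and A))}.
not (B implies (not (D implies ((B iff D) and C)) and A)): α-rule — add B, not (not (D implies ((B iff D) and C)) and A).
not (not (D implies ((B iff D) and C)) and A): β-rule — branch into not not (D implies ((B iff D) and C))  //  not A.
  branch 1 (add not not (D implies ((B iff D) and C))):
    not not (D implies ((B iff D) and C)): β-rule — branch into not D  //  ((B iff D) and C).
      branch 1.1 (add not D):
        ○ open, literals {B=true, D=false}.
      branch 1.2 (add ((B iff D) and C)):
        ((B iff D) and C): α-rule — add (B iff D), C.
        (B iff D): β-rule — branch into B, D  //  not B, not D.
          branch 1.2.1 (add B, D):
            ○ open, literals {B=true, C=true, D=true}.
          branch 1.2.2 (add not B, not D):
            × closes — contains both B and not B.
  branch 2 (add not A):
    ○ open, literals {A=false, B=true}.
1 branch closed, 3 open.
An open branch gives a satisfying assignment: B=true, D=false.

Satisfiable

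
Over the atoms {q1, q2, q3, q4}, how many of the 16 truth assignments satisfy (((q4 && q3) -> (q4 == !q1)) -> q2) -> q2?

15

Initial set: {((((q4 && q3) -> (q4 == !q1)) -> q2) -> q2)}.
((((q4 && q3) -> (q4 == !q1)) -> q2) -> q2): β-rule — branch into !(((q4 && q3) -> (q4 == !q1)) -> q2)  //  q2.
  branch 1 (add !(((q4 && q3) -> (q4 == !q1)) -> q2)):
    !(((q4 && q3) -> (q4 == !q1)) -> q2): α-rule — add ((q4 && q3) -> (q4 == !q1)), !q2.
    ((q4 && q3) -> (q4 == !q1)): β-rule — branch into !(q4 && q3)  //  (q4 == !q1).
      branch 1.1 (add !(q4 && q3)):
        !(q4 && q3): β-rule — branch into !q4  //  !q3.
          branch 1.1.1 (add !q4):
            ○ open, literals {q2=false, q4=false}.
          branch 1.1.2 (add !q3):
            ○ open, literals {q2=false, q3=false}.
      branch 1.2 (add (q4 == !q1)):
        (q4 == !q1): β-rule — branch into q4, !q1  //  !q4, !!q1.
          branch 1.2.1 (add q4, !q1):
            ○ open, literals {q1=false, q2=false, q4=true}.
          branch 1.2.2 (add !q4, !!q1):
            ○ open, literals {q1=true, q2=false, q4=false}.
  branch 2 (add q2):
    ○ open, literals {q2=true}.
0 branches closed, 5 open.
Each open branch fixes some atoms; the unmentioned ones are free. Counting distinct full assignments: branch {q2=false, q4=false} (q1, q3) contributes 4 new; branch {q2=false, q3=false} (q1, q4) contributes 2 new; branch {q1=false, q2=false, q4=true} (q3) contributes 1 new; branch {q1=true, q2=false, q4=false} (q3) contributes 0 new; branch {q2=true} (q1, q3, q4) contributes 8 new. Total: 15.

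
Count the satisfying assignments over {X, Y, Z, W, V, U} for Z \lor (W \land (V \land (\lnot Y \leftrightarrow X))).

Initial set: {(Z \lor (W \land (V \land (\lnot Y \leftrightarrow X))))}.
(Z \lor (W \land (V \land (\lnot Y \leftrightarrow X)))): β-rule — branch into Z  //  (W \land (V \land (\lnot Y \leftrightarrow X))).
  branch 1 (add Z):
    ○ open, literals {Z=1}.
  branch 2 (add (W \land (V \land (\lnot Y \leftrightarrow X)))):
    (W \land (V \land (\lnot Y \leftrightarrow X))): α-rule — add W, (V \land (\lnot Y \leftrightarrow X)).
    (V \land (\lnot Y \leftrightarrow X)): α-rule — add V, (\lnot Y \leftrightarrow X).
    (\lnot Y \leftrightarrow X): β-rule — branch into \lnot Y, X  //  \lnot \lnot Y, \lnot X.
      branch 2.1 (add \lnot Y, X):
        ○ open, literals {V=1, W=1, X=1, Y=0}.
      branch 2.2 (add \lnot \lnot Y, \lnot X):
        ○ open, literals {V=1, W=1, X=0, Y=1}.
0 branches closed, 3 open.
Each open branch fixes some atoms; the unmentioned ones are free. Counting distinct full assignments: branch {Z=1} (X, Y, W, V, U) contributes 32 new; branch {V=1, W=1, X=1, Y=0} (Z, U) contributes 2 new; branch {V=1, W=1, X=0, Y=1} (Z, U) contributes 2 new. Total: 36.

36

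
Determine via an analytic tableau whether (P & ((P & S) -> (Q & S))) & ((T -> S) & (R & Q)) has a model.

Initial set: {((P & ((P & S) -> (Q & S))) & ((T -> S) & (R & Q)))}.
((P & ((P & S) -> (Q & S))) & ((T -> S) & (R & Q))): α-rule — add (P & ((P & S) -> (Q & S))), ((T -> S) & (R & Q)).
(P & ((P & S) -> (Q & S))): α-rule — add P, ((P & S) -> (Q & S)).
((T -> S) & (R & Q)): α-rule — add (T -> S), (R & Q).
(R & Q): α-rule — add R, Q.
((P & S) -> (Q & S)): β-rule — branch into ~(P & S)  //  (Q & S).
  branch 1 (add ~(P & S)):
    (T -> S): β-rule — branch into ~T  //  S.
      branch 1.1 (add ~T):
        ~(P & S): β-rule — branch into ~P  //  ~S.
          branch 1.1.1 (add ~P):
            × closes — contains both P and ~P.
          branch 1.1.2 (add ~S):
            ○ open, literals {P=1, Q=1, R=1, S=0, T=0}.
      branch 1.2 (add S):
        ~(P & S): β-rule — branch into ~P  //  ~S.
          branch 1.2.1 (add ~P):
            × closes — contains both P and ~P.
          branch 1.2.2 (add ~S):
            × closes — contains both S and ~S.
  branch 2 (add (Q & S)):
    (Q & S): α-rule — add Q, S.
    (T -> S): β-rule — branch into ~T  //  S.
      branch 2.1 (add ~T):
        ○ open, literals {P=1, Q=1, R=1, S=1, T=0}.
      branch 2.2 (add S):
        ○ open, literals {P=1, Q=1, R=1, S=1}.
3 branches closed, 3 open.
An open branch gives a satisfying assignment: P=1, Q=1, R=1, S=0, T=0.

Satisfiable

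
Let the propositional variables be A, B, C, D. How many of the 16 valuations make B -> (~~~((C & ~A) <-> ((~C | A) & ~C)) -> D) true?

13

Initial set: {(B -> (~~~((C & ~A) <-> ((~C | A) & ~C)) -> D))}.
(B -> (~~~((C & ~A) <-> ((~C | A) & ~C)) -> D)): β-rule — branch into ~B  //  (~~~((C & ~A) <-> ((~C | A) & ~C)) -> D).
  branch 1 (add ~B):
    ○ open, literals {B=F}.
  branch 2 (add (~~~((C & ~A) <-> ((~C | A) & ~C)) -> D)):
    (~~~((C & ~A) <-> ((~C | A) & ~C)) -> D): β-rule — branch into ~~~~((C & ~A) <-> ((~C | A) & ~C))  //  D.
      branch 2.1 (add ~~~~((C & ~A) <-> ((~C | A) & ~C))):
        ~~~~((C & ~A) <-> ((~C | A) & ~C)): drop double negation, giving ~~((C & ~A) <-> ((~C | A) & ~C)).
        ~~((C & ~A) <-> ((~C | A) & ~C)): β-rule — branch into (C & ~A), ((~C | A) & ~C)  //  ~(C & ~A), ~((~C | A) & ~C).
          branch 2.1.1 (add (C & ~A), ((~C | A) & ~C)):
            (C & ~A): α-rule — add C, ~A.
            ((~C | A) & ~C): α-rule — add (~C | A), ~C.
            × closes — contains both C and ~C.
          branch 2.1.2 (add ~(C & ~A), ~((~C | A) & ~C)):
            ~(C & ~A): β-rule — branch into ~C  //  ~~A.
              branch 2.1.2.1 (add ~C):
                ~((~C | A) & ~C): β-rule — branch into ~(~C | A)  //  ~~C.
                  branch 2.1.2.1.1 (add ~(~C | A)):
                    ~(~C | A): α-rule — add ~~C, ~A.
                    × closes — contains both C and ~C.
                  branch 2.1.2.1.2 (add ~~C):
                    × closes — contains both C and ~C.
              branch 2.1.2.2 (add ~~A):
                ~((~C | A) & ~C): β-rule — branch into ~(~C | A)  //  ~~C.
                  branch 2.1.2.2.1 (add ~(~C | A)):
                    ~(~C | A): α-rule — add ~~C, ~A.
                    × closes — contains both A and ~A.
                  branch 2.1.2.2.2 (add ~~C):
                    ○ open, literals {A=T, C=T}.
      branch 2.2 (add D):
        ○ open, literals {D=T}.
4 branches closed, 3 open.
Each open branch fixes some atoms; the unmentioned ones are free. Counting distinct full assignments: branch {B=F} (A, C, D) contributes 8 new; branch {A=T, C=T} (B, D) contributes 2 new; branch {D=T} (A, B, C) contributes 3 new. Total: 13.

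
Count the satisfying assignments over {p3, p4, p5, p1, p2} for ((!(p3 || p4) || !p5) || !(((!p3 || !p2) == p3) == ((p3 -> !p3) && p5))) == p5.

Initial set: {(((!(p3 || p4) || !p5) || !(((!p3 || !p2) == p3) == ((p3 -> !p3) && p5))) == p5)}.
(((!(p3 || p4) || !p5) || !(((!p3 || !p2) == p3) == ((p3 -> !p3) && p5))) == p5): β-rule — branch into ((!(p3 || p4) || !p5) || !(((!p3 || !p2) == p3) == ((p3 -> !p3) && p5))), p5  //  !((!(p3 || p4) || !p5) || !(((!p3 || !p2) == p3) == ((p3 -> !p3) && p5))), !p5.
  branch 1 (add ((!(p3 || p4) || !p5) || !(((!p3 || !p2) == p3) == ((p3 -> !p3) && p5))), p5):
    ((!(p3 || p4) || !p5) || !(((!p3 || !p2) == p3) == ((p3 -> !p3) && p5))): β-rule — branch into (!(p3 || p4) || !p5)  //  !(((!p3 || !p2) == p3) == ((p3 -> !p3) && p5)).
      branch 1.1 (add (!(p3 || p4) || !p5)):
        (!(p3 || p4) || !p5): β-rule — branch into !(p3 || p4)  //  !p5.
          branch 1.1.1 (add !(p3 || p4)):
            !(p3 || p4): α-rule — add !p3, !p4.
            ○ open, literals {p3=0, p4=0, p5=1}.
          branch 1.1.2 (add !p5):
            × closes — contains both p5 and !p5.
      branch 1.2 (add !(((!p3 || !p2) == p3) == ((p3 -> !p3) && p5))):
        !(((!p3 || !p2) == p3) == ((p3 -> !p3) && p5)): β-rule — branch into ((!p3 || !p2) == p3), !((p3 -> !p3) && p5)  //  !((!p3 || !p2) == p3), ((p3 -> !p3) && p5).
          branch 1.2.1 (add ((!p3 || !p2) == p3), !((p3 -> !p3) && p5)):
            ((!p3 || !p2) == p3): β-rule — branch into (!p3 || !p2), p3  //  !(!p3 || !p2), !p3.
              branch 1.2.1.1 (add (!p3 || !p2), p3):
                !((p3 -> !p3) && p5): β-rule — branch into !(p3 -> !p3)  //  !p5.
                  branch 1.2.1.1.1 (add !(p3 -> !p3)):
                    !(p3 -> !p3): α-rule — add p3, !!p3.
                    (!p3 || !p2): β-rule — branch into !p3  //  !p2.
                      branch 1.2.1.1.1.1 (add !p3):
                        × closes — contains both p3 and !p3.
                      branch 1.2.1.1.1.2 (add !p2):
                        ○ open, literals {p2=0, p3=1, p5=1}.
                  branch 1.2.1.1.2 (add !p5):
                    × closes — contains both p5 and !p5.
              branch 1.2.1.2 (add !(!p3 || !p2), !p3):
                !(!p3 || !p2): α-rule — add !!p3, !!p2.
                × closes — contains both p3 and !p3.
          branch 1.2.2 (add !((!p3 || !p2) == p3), ((p3 -> !p3) && p5)):
            ((p3 -> !p3) && p5): α-rule — add (p3 -> !p3), p5.
            !((!p3 || !p2) == p3): β-rule — branch into (!p3 || !p2), !p3  //  !(!p3 || !p2), p3.
              branch 1.2.2.1 (add (!p3 || !p2), !p3):
                (p3 -> !p3): β-rule — branch into !p3  //  !p3.
                  branch 1.2.2.1.1 (add !p3):
                    (!p3 || !p2): β-rule — branch into !p3  //  !p2.
                      branch 1.2.2.1.1.1 (add !p3):
                        ○ open, literals {p3=0, p5=1}.
                      branch 1.2.2.1.1.2 (add !p2):
                        ○ open, literals {p2=0, p3=0, p5=1}.
                  branch 1.2.2.1.2 (add !p3):
                    (!p3 || !p2): β-rule — branch into !p3  //  !p2.
                      branch 1.2.2.1.2.1 (add !p3):
                        ○ open, literals {p3=0, p5=1}.
                      branch 1.2.2.1.2.2 (add !p2):
                        ○ open, literals {p2=0, p3=0, p5=1}.
              branch 1.2.2.2 (add !(!p3 || !p2), p3):
                !(!p3 || !p2): α-rule — add !!p3, !!p2.
                (p3 -> !p3): β-rule — branch into !p3  //  !p3.
                  branch 1.2.2.2.1 (add !p3):
                    × closes — contains both p3 and !p3.
                  branch 1.2.2.2.2 (add !p3):
                    × closes — contains both p3 and !p3.
  branch 2 (add !((!(p3 || p4) || !p5) || !(((!p3 || !p2) == p3) == ((p3 -> !p3) && p5))), !p5):
    !((!(p3 || p4) || !p5) || !(((!p3 || !p2) == p3) == ((p3 -> !p3) && p5))): α-rule — add !(!(p3 || p4) || !p5), !!(((!p3 || !p2) == p3) == ((p3 -> !p3) && p5)).
    !(!(p3 || p4) || !p5): α-rule — add !!(p3 || p4), !!p5.
    × closes — contains both p5 and !p5.
7 branches closed, 6 open.
Each open branch fixes some atoms; the unmentioned ones are free. Counting distinct full assignments: branch {p3=0, p4=0, p5=1} (p1, p2) contributes 4 new; branch {p2=0, p3=1, p5=1} (p4, p1) contributes 4 new; branch {p3=0, p5=1} (p4, p1, p2) contributes 4 new; branch {p2=0, p3=0, p5=1} (p4, p1) contributes 0 new; branch {p3=0, p5=1} (p4, p1, p2) contributes 0 new; branch {p2=0, p3=0, p5=1} (p4, p1) contributes 0 new. Total: 12.

12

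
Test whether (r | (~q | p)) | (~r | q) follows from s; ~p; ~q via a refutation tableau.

Yes

Initial set: {s; ~p; ~q; ~((r | (~q | p)) | (~r | q))}.
~((r | (~q | p)) | (~r | q)): α-rule — add ~(r | (~q | p)), ~(~r | q).
~(r | (~q | p)): α-rule — add ~r, ~(~q | p).
~(~r | q): α-rule — add ~~r, ~q.
× closes — contains both r and ~r.
All 1 branch closes.
Every branch closed, so the premises entail the conclusion.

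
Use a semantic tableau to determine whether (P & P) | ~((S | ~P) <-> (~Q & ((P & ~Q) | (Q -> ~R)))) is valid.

Not valid

Assume the negation and expand:
Initial set: {F ((P & P) | ~((S | ~P) <-> (~Q & ((P & ~Q) | (Q -> ~R)))))}.
F ((P & P) | ~((S | ~P) <-> (~Q & ((P & ~Q) | (Q -> ~R))))): α-rule — add F (P & P), F ~((S | ~P) <-> (~Q & ((P & ~Q) | (Q -> ~R)))).
F (P & P): β-rule — branch into F P  //  F P.
  branch 1 (add F P):
    F ~((S | ~P) <-> (~Q & ((P & ~Q) | (Q -> ~R)))): β-rule — branch into T (S | ~P), T (~Q & ((P & ~Q) | (Q -> ~R)))  //  F (S | ~P), F (~Q & ((P & ~Q) | (Q -> ~R))).
      branch 1.1 (add T (S | ~P), T (~Q & ((P & ~Q) | (Q -> ~R)))):
        T (~Q & ((P & ~Q) | (Q -> ~R))): α-rule — add T ~Q, T ((P & ~Q) | (Q -> ~R)).
        T (S | ~P): β-rule — branch into T S  //  T ~P.
          branch 1.1.1 (add T S):
            T ((P & ~Q) | (Q -> ~R)): β-rule — branch into T (P & ~Q)  //  T (Q -> ~R).
              branch 1.1.1.1 (add T (P & ~Q)):
                T (P & ~Q): α-rule — add T P, T ~Q.
                × closes — contains both P and ~P.
              branch 1.1.1.2 (add T (Q -> ~R)):
                T (Q -> ~R): β-rule — branch into F Q  //  T ~R.
                  branch 1.1.1.2.1 (add F Q):
                    ○ open, literals {P=false, Q=false, S=true}.
                  branch 1.1.1.2.2 (add T ~R):
                    ○ open, literals {P=false, Q=false, R=false, S=true}.
          branch 1.1.2 (add T ~P):
            T ((P & ~Q) | (Q -> ~R)): β-rule — branch into T (P & ~Q)  //  T (Q -> ~R).
              branch 1.1.2.1 (add T (P & ~Q)):
                T (P & ~Q): α-rule — add T P, T ~Q.
                × closes — contains both P and ~P.
              branch 1.1.2.2 (add T (Q -> ~R)):
                T (Q -> ~R): β-rule — branch into F Q  //  T ~R.
                  branch 1.1.2.2.1 (add F Q):
                    ○ open, literals {P=false, Q=false}.
                  branch 1.1.2.2.2 (add T ~R):
                    ○ open, literals {P=false, Q=false, R=false}.
      branch 1.2 (add F (S | ~P), F (~Q & ((P & ~Q) | (Q -> ~R)))):
        F (S | ~P): α-rule — add F S, F ~P.
        × closes — contains both P and ~P.
  branch 2 (add F P):
    F ~((S | ~P) <-> (~Q & ((P & ~Q) | (Q -> ~R)))): β-rule — branch into T (S | ~P), T (~Q & ((P & ~Q) | (Q -> ~R)))  //  F (S | ~P), F (~Q & ((P & ~Q) | (Q -> ~R))).
      branch 2.1 (add T (S | ~P), T (~Q & ((P & ~Q) | (Q -> ~R)))):
        T (~Q & ((P & ~Q) | (Q -> ~R))): α-rule — add T ~Q, T ((P & ~Q) | (Q -> ~R)).
        T (S | ~P): β-rule — branch into T S  //  T ~P.
          branch 2.1.1 (add T S):
            T ((P & ~Q) | (Q -> ~R)): β-rule — branch into T (P & ~Q)  //  T (Q -> ~R).
              branch 2.1.1.1 (add T (P & ~Q)):
                T (P & ~Q): α-rule — add T P, T ~Q.
                × closes — contains both P and ~P.
              branch 2.1.1.2 (add T (Q -> ~R)):
                T (Q -> ~R): β-rule — branch into F Q  //  T ~R.
                  branch 2.1.1.2.1 (add F Q):
                    ○ open, literals {P=false, Q=false, S=true}.
                  branch 2.1.1.2.2 (add T ~R):
                    ○ open, literals {P=false, Q=false, R=false, S=true}.
          branch 2.1.2 (add T ~P):
            T ((P & ~Q) | (Q -> ~R)): β-rule — branch into T (P & ~Q)  //  T (Q -> ~R).
              branch 2.1.2.1 (add T (P & ~Q)):
                T (P & ~Q): α-rule — add T P, T ~Q.
                × closes — contains both P and ~P.
              branch 2.1.2.2 (add T (Q -> ~R)):
                T (Q -> ~R): β-rule — branch into F Q  //  T ~R.
                  branch 2.1.2.2.1 (add F Q):
                    ○ open, literals {P=false, Q=false}.
                  branch 2.1.2.2.2 (add T ~R):
                    ○ open, literals {P=false, Q=false, R=false}.
      branch 2.2 (add F (S | ~P), F (~Q & ((P & ~Q) | (Q -> ~R)))):
        F (S | ~P): α-rule — add F S, F ~P.
        × closes — contains both P and ~P.
6 branches closed, 8 open.
An open branch gives a countermodel: P=false, Q=false, S=true (unmentioned atoms arbitrary); under it the original formula is false.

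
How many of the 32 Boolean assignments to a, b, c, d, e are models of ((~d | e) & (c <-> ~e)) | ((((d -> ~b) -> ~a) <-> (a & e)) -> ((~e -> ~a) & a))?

Initial set: {(((~d | e) & (c <-> ~e)) | ((((d -> ~b) -> ~a) <-> (a & e)) -> ((~e -> ~a) & a)))}.
(((~d | e) & (c <-> ~e)) | ((((d -> ~b) -> ~a) <-> (a & e)) -> ((~e -> ~a) & a))): β-rule — branch into ((~d | e) & (c <-> ~e))  //  ((((d -> ~b) -> ~a) <-> (a & e)) -> ((~e -> ~a) & a)).
  branch 1 (add ((~d | e) & (c <-> ~e))):
    ((~d | e) & (c <-> ~e)): α-rule — add (~d | e), (c <-> ~e).
    (~d | e): β-rule — branch into ~d  //  e.
      branch 1.1 (add ~d):
        (c <-> ~e): β-rule — branch into c, ~e  //  ~c, ~~e.
          branch 1.1.1 (add c, ~e):
            ○ open, literals {c=1, d=0, e=0}.
          branch 1.1.2 (add ~c, ~~e):
            ○ open, literals {c=0, d=0, e=1}.
      branch 1.2 (add e):
        (c <-> ~e): β-rule — branch into c, ~e  //  ~c, ~~e.
          branch 1.2.1 (add c, ~e):
            × closes — contains both e and ~e.
          branch 1.2.2 (add ~c, ~~e):
            ○ open, literals {c=0, e=1}.
  branch 2 (add ((((d -> ~b) -> ~a) <-> (a & e)) -> ((~e -> ~a) & a))):
    ((((d -> ~b) -> ~a) <-> (a & e)) -> ((~e -> ~a) & a)): β-rule — branch into ~(((d -> ~b) -> ~a) <-> (a & e))  //  ((~e -> ~a) & a).
      branch 2.1 (add ~(((d -> ~b) -> ~a) <-> (a & e))):
        ~(((d -> ~b) -> ~a) <-> (a & e)): β-rule — branch into ((d -> ~b) -> ~a), ~(a & e)  //  ~((d -> ~b) -> ~a), (a & e).
          branch 2.1.1 (add ((d -> ~b) -> ~a), ~(a & e)):
            ((d -> ~b) -> ~a): β-rule — branch into ~(d -> ~b)  //  ~a.
              branch 2.1.1.1 (add ~(d -> ~b)):
                ~(d -> ~b): α-rule — add d, ~~b.
                ~(a & e): β-rule — branch into ~a  //  ~e.
                  branch 2.1.1.1.1 (add ~a):
                    ○ open, literals {a=0, b=1, d=1}.
                  branch 2.1.1.1.2 (add ~e):
                    ○ open, literals {b=1, d=1, e=0}.
              branch 2.1.1.2 (add ~a):
                ~(a & e): β-rule — branch into ~a  //  ~e.
                  branch 2.1.1.2.1 (add ~a):
                    ○ open, literals {a=0}.
                  branch 2.1.1.2.2 (add ~e):
                    ○ open, literals {a=0, e=0}.
          branch 2.1.2 (add ~((d -> ~b) -> ~a), (a & e)):
            ~((d -> ~b) -> ~a): α-rule — add (d -> ~b), ~~a.
            (a & e): α-rule — add a, e.
            (d -> ~b): β-rule — branch into ~d  //  ~b.
              branch 2.1.2.1 (add ~d):
                ○ open, literals {a=1, d=0, e=1}.
              branch 2.1.2.2 (add ~b):
                ○ open, literals {a=1, b=0, e=1}.
      branch 2.2 (add ((~e -> ~a) & a)):
        ((~e -> ~a) & a): α-rule — add (~e -> ~a), a.
        (~e -> ~a): β-rule — branch into ~~e  //  ~a.
          branch 2.2.1 (add ~~e):
            ○ open, literals {a=1, e=1}.
          branch 2.2.2 (add ~a):
            × closes — contains both a and ~a.
2 branches closed, 10 open.
Each open branch fixes some atoms; the unmentioned ones are free. Counting distinct full assignments: branch {c=1, d=0, e=0} (a, b) contributes 4 new; branch {c=0, d=0, e=1} (a, b) contributes 4 new; branch {c=0, e=1} (a, b, d) contributes 4 new; branch {a=0, b=1, d=1} (c, e) contributes 3 new; branch {b=1, d=1, e=0} (a, c) contributes 2 new; branch {a=0} (b, c, d, e) contributes 7 new; branch {a=0, e=0} (b, c, d) contributes 0 new; branch {a=1, d=0, e=1} (b, c) contributes 2 new; branch {a=1, b=0, e=1} (c, d) contributes 1 new; branch {a=1, e=1} (b, c, d) contributes 1 new. Total: 28.

28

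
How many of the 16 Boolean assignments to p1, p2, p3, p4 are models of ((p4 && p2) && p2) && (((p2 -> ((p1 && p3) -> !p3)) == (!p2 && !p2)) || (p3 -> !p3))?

3

Initial set: {(((p4 && p2) && p2) && (((p2 -> ((p1 && p3) -> !p3)) == (!p2 && !p2)) || (p3 -> !p3)))}.
(((p4 && p2) && p2) && (((p2 -> ((p1 && p3) -> !p3)) == (!p2 && !p2)) || (p3 -> !p3))): α-rule — add ((p4 && p2) && p2), (((p2 -> ((p1 && p3) -> !p3)) == (!p2 && !p2)) || (p3 -> !p3)).
((p4 && p2) && p2): α-rule — add (p4 && p2), p2.
(p4 && p2): α-rule — add p4, p2.
(((p2 -> ((p1 && p3) -> !p3)) == (!p2 && !p2)) || (p3 -> !p3)): β-rule — branch into ((p2 -> ((p1 && p3) -> !p3)) == (!p2 && !p2))  //  (p3 -> !p3).
  branch 1 (add ((p2 -> ((p1 && p3) -> !p3)) == (!p2 && !p2))):
    ((p2 -> ((p1 && p3) -> !p3)) == (!p2 && !p2)): β-rule — branch into (p2 -> ((p1 && p3) -> !p3)), (!p2 && !p2)  //  !(p2 -> ((p1 && p3) -> !p3)), !(!p2 && !p2).
      branch 1.1 (add (p2 -> ((p1 && p3) -> !p3)), (!p2 && !p2)):
        (!p2 && !p2): α-rule — add !p2, !p2.
        × closes — contains both p2 and !p2.
      branch 1.2 (add !(p2 -> ((p1 && p3) -> !p3)), !(!p2 && !p2)):
        !(p2 -> ((p1 && p3) -> !p3)): α-rule — add p2, !((p1 && p3) -> !p3).
        !((p1 && p3) -> !p3): α-rule — add (p1 && p3), !!p3.
        (p1 && p3): α-rule — add p1, p3.
        !(!p2 && !p2): β-rule — branch into !!p2  //  !!p2.
          branch 1.2.1 (add !!p2):
            ○ open, literals {p1=true, p2=true, p3=true, p4=true}.
          branch 1.2.2 (add !!p2):
            ○ open, literals {p1=true, p2=true, p3=true, p4=true}.
  branch 2 (add (p3 -> !p3)):
    (p3 -> !p3): β-rule — branch into !p3  //  !p3.
      branch 2.1 (add !p3):
        ○ open, literals {p2=true, p3=false, p4=true}.
      branch 2.2 (add !p3):
        ○ open, literals {p2=true, p3=false, p4=true}.
1 branch closed, 4 open.
Each open branch fixes some atoms; the unmentioned ones are free. Counting distinct full assignments: branch {p1=true, p2=true, p3=true, p4=true} (none free) contributes 1 new; branch {p1=true, p2=true, p3=true, p4=true} (none free) contributes 0 new; branch {p2=true, p3=false, p4=true} (p1) contributes 2 new; branch {p2=true, p3=false, p4=true} (p1) contributes 0 new. Total: 3.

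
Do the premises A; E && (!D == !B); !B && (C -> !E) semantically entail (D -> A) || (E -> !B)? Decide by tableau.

Yes

Initial set: {A; (E && (!D == !B)); (!B && (C -> !E)); !((D -> A) || (E -> !B))}.
(E && (!D == !B)): α-rule — add E, (!D == !B).
(!B && (C -> !E)): α-rule — add !B, (C -> !E).
!((D -> A) || (E -> !B)): α-rule — add !(D -> A), !(E -> !B).
!(D -> A): α-rule — add D, !A.
× closes — contains both A and !A.
All 1 branch closes.
Every branch closed, so the premises entail the conclusion.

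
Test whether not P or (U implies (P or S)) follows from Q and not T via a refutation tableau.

Yes

Initial set: {(Q and not T); not (not P or (U implies (P or S)))}.
(Q and not T): α-rule — add Q, not T.
not (not P or (U implies (P or S))): α-rule — add not not P, not (U implies (P or S)).
not (U implies (P or S)): α-rule — add U, not (P or S).
not (P or S): α-rule — add not P, not S.
× closes — contains both P and not P.
All 1 branch closes.
Every branch closed, so the premises entail the conclusion.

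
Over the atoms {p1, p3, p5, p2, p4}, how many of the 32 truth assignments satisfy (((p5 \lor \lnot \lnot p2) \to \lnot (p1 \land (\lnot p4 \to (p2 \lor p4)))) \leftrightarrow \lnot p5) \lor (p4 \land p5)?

22

Initial set: {T ((((p5 \lor \lnot \lnot p2) \to \lnot (p1 \land (\lnot p4 \to (p2 \lor p4)))) \leftrightarrow \lnot p5) \lor (p4 \land p5))}.
T ((((p5 \lor \lnot \lnot p2) \to \lnot (p1 \land (\lnot p4 \to (p2 \lor p4)))) \leftrightarrow \lnot p5) \lor (p4 \land p5)): β-rule — branch into T (((p5 \lor \lnot \lnot p2) \to \lnot (p1 \land (\lnot p4 \to (p2 \lor p4)))) \leftrightarrow \lnot p5)  //  T (p4 \land p5).
  branch 1 (add T (((p5 \lor \lnot \lnot p2) \to \lnot (p1 \land (\lnot p4 \to (p2 \lor p4)))) \leftrightarrow \lnot p5)):
    T (((p5 \lor \lnot \lnot p2) \to \lnot (p1 \land (\lnot p4 \to (p2 \lor p4)))) \leftrightarrow \lnot p5): β-rule — branch into T ((p5 \lor \lnot \lnot p2) \to \lnot (p1 \land (\lnot p4 \to (p2 \lor p4)))), T \lnot p5  //  F ((p5 \lor \lnot \lnot p2) \to \lnot (p1 \land (\lnot p4 \to (p2 \lor p4)))), F \lnot p5.
      branch 1.1 (add T ((p5 \lor \lnot \lnot p2) \to \lnot (p1 \land (\lnot p4 \to (p2 \lor p4)))), T \lnot p5):
        T ((p5 \lor \lnot \lnot p2) \to \lnot (p1 \land (\lnot p4 \to (p2 \lor p4)))): β-rule — branch into F (p5 \lor \lnot \lnot p2)  //  T \lnot (p1 \land (\lnot p4 \to (p2 \lor p4))).
          branch 1.1.1 (add F (p5 \lor \lnot \lnot p2)):
            F (p5 \lor \lnot \lnot p2): α-rule — add F p5, F \lnot \lnot p2.
            F \lnot \lnot p2: drop double negation, giving F p2.
            ○ open, literals {p2=F, p5=F}.
          branch 1.1.2 (add T \lnot (p1 \land (\lnot p4 \to (p2 \lor p4)))):
            T \lnot (p1 \land (\lnot p4 \to (p2 \lor p4))): β-rule — branch into F p1  //  F (\lnot p4 \to (p2 \lor p4)).
              branch 1.1.2.1 (add F p1):
                ○ open, literals {p1=F, p5=F}.
              branch 1.1.2.2 (add F (\lnot p4 \to (p2 \lor p4))):
                F (\lnot p4 \to (p2 \lor p4)): α-rule — add T \lnot p4, F (p2 \lor p4).
                F (p2 \lor p4): α-rule — add F p2, F p4.
                ○ open, literals {p2=F, p4=F, p5=F}.
      branch 1.2 (add F ((p5 \lor \lnot \lnot p2) \to \lnot (p1 \land (\lnot p4 \to (p2 \lor p4)))), F \lnot p5):
        F ((p5 \lor \lnot \lnot p2) \to \lnot (p1 \land (\lnot p4 \to (p2 \lor p4)))): α-rule — add T (p5 \lor \lnot \lnot p2), F \lnot (p1 \land (\lnot p4 \to (p2 \lor p4))).
        F \lnot (p1 \land (\lnot p4 \to (p2 \lor p4))): α-rule — add T p1, T (\lnot p4 \to (p2 \lor p4)).
        T (p5 \lor \lnot \lnot p2): β-rule — branch into T p5  //  T \lnot \lnot p2.
          branch 1.2.1 (add T p5):
            T (\lnot p4 \to (p2 \lor p4)): β-rule — branch into F \lnot p4  //  T (p2 \lor p4).
              branch 1.2.1.1 (add F \lnot p4):
                ○ open, literals {p1=T, p4=T, p5=T}.
              branch 1.2.1.2 (add T (p2 \lor p4)):
                T (p2 \lor p4): β-rule — branch into T p2  //  T p4.
                  branch 1.2.1.2.1 (add T p2):
                    ○ open, literals {p1=T, p2=T, p5=T}.
                  branch 1.2.1.2.2 (add T p4):
                    ○ open, literals {p1=T, p4=T, p5=T}.
          branch 1.2.2 (add T \lnot \lnot p2):
            T \lnot \lnot p2: drop double negation, giving T p2.
            T (\lnot p4 \to (p2 \lor p4)): β-rule — branch into F \lnot p4  //  T (p2 \lor p4).
              branch 1.2.2.1 (add F \lnot p4):
                ○ open, literals {p1=T, p2=T, p4=T, p5=T}.
              branch 1.2.2.2 (add T (p2 \lor p4)):
                T (p2 \lor p4): β-rule — branch into T p2  //  T p4.
                  branch 1.2.2.2.1 (add T p2):
                    ○ open, literals {p1=T, p2=T, p5=T}.
                  branch 1.2.2.2.2 (add T p4):
                    ○ open, literals {p1=T, p2=T, p4=T, p5=T}.
  branch 2 (add T (p4 \land p5)):
    T (p4 \land p5): α-rule — add T p4, T p5.
    ○ open, literals {p4=T, p5=T}.
0 branches closed, 10 open.
Each open branch fixes some atoms; the unmentioned ones are free. Counting distinct full assignments: branch {p2=F, p5=F} (p1, p3, p4) contributes 8 new; branch {p1=F, p5=F} (p3, p2, p4) contributes 4 new; branch {p2=F, p4=F, p5=F} (p1, p3) contributes 0 new; branch {p1=T, p4=T, p5=T} (p3, p2) contributes 4 new; branch {p1=T, p2=T, p5=T} (p3, p4) contributes 2 new; branch {p1=T, p4=T, p5=T} (p3, p2) contributes 0 new; branch {p1=T, p2=T, p4=T, p5=T} (p3) contributes 0 new; branch {p1=T, p2=T, p5=T} (p3, p4) contributes 0 new; branch {p1=T, p2=T, p4=T, p5=T} (p3) contributes 0 new; branch {p4=T, p5=T} (p1, p3, p2) contributes 4 new. Total: 22.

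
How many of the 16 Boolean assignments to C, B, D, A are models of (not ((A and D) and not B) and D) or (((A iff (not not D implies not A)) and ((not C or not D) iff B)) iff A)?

Initial set: {((not ((A and D) and not B) and D) or (((A iff (not not D implies not A)) and ((not C or not D) iff B)) iff A))}.
((not ((A and D) and not B) and D) or (((A iff (not not D implies not A)) and ((not C or not D) iff B)) iff A)): β-rule — branch into (not ((A and D) and not B) and D)  //  (((A iff (not not D implies not A)) and ((not C or not D) iff B)) iff A).
  branch 1 (add (not ((A and D) and not B) and D)):
    (not ((A and D) and not B) and D): α-rule — add not ((A and D) and not B), D.
    not ((A and D) and not B): β-rule — branch into not (A and D)  //  not not B.
      branch 1.1 (add not (A and D)):
        not (A and D): β-rule — branch into not A  //  not D.
          branch 1.1.1 (add not A):
            ○ open, literals {A=F, D=T}.
          branch 1.1.2 (add not D):
            × closes — contains both D and not D.
      branch 1.2 (add not not B):
        ○ open, literals {B=T, D=T}.
  branch 2 (add (((A iff (not not D implies not A)) and ((not C or not D) iff B)) iff A)):
    (((A iff (not not D implies not A)) and ((not C or not D) iff B)) iff A): β-rule — branch into ((A iff (not not D implies not A)) and ((not C or not D) iff B)), A  //  not ((A iff (not not D implies not A)) and ((not C or not D) iff B)), not A.
      branch 2.1 (add ((A iff (not not D implies not A)) and ((not C or not D) iff B)), A):
        ((A iff (not not D implies not A)) and ((not C or not D) iff B)): α-rule — add (A iff (not not D implies not A)), ((not C or not D) iff B).
        (A iff (not not D implies not A)): β-rule — branch into A, (not not D implies not A)  //  not A, not (not not D implies not A).
          branch 2.1.1 (add A, (not not D implies not A)):
            ((not C or not D) iff B): β-rule — branch into (not C or not D), B  //  not (not C or not D), not B.
              branch 2.1.1.1 (add (not C or not D), B):
                (not not D implies not A): β-rule — branch into not not not D  //  not A.
                  branch 2.1.1.1.1 (add not not not D):
                    not not not D: drop double negation, giving not D.
                    (not C or not D): β-rule — branch into not C  //  not D.
                      branch 2.1.1.1.1.1 (add not C):
                        ○ open, literals {A=T, B=T, C=F, D=F}.
                      branch 2.1.1.1.1.2 (add not D):
                        ○ open, literals {A=T, B=T, D=F}.
                  branch 2.1.1.1.2 (add not A):
                    × closes — contains both A and not A.
              branch 2.1.1.2 (add not (not C or not D), not B):
                not (not C or not D): α-rule — add not not C, not not D.
                (not not D implies not A): β-rule — branch into not not not D  //  not A.
                  branch 2.1.1.2.1 (add not not not D):
                    not not not D: drop double negation, giving not D.
                    × closes — contains both D and not D.
                  branch 2.1.1.2.2 (add not A):
                    × closes — contains both A and not A.
          branch 2.1.2 (add not A, not (not not D implies not A)):
            × closes — contains both A and not A.
      branch 2.2 (add not ((A iff (not not D implies not A)) and ((not C or not D) iff B)), not A):
        not ((A iff (not not D implies not A)) and ((not C or not D) iff B)): β-rule — branch into not (A iff (not not D implies not A))  //  not ((not C or not D) iff B).
          branch 2.2.1 (add not (A iff (not not D implies not A))):
            not (A iff (not not D implies not A)): β-rule — branch into A, not (not not D implies not A)  //  not A, (not not D implies not A).
              branch 2.2.1.1 (add A, not (not not D implies not A)):
                × closes — contains both A and not A.
              branch 2.2.1.2 (add not A, (not not D implies not A)):
                (not not D implies not A): β-rule — branch into not not not D  //  not A.
                  branch 2.2.1.2.1 (add not not not D):
                    not not not D: drop double negation, giving not D.
                    ○ open, literals {A=F, D=F}.
                  branch 2.2.1.2.2 (add not A):
                    ○ open, literals {A=F}.
          branch 2.2.2 (add not ((not C or not D) iff B)):
            not ((not C or not D) iff B): β-rule — branch into (not C or not D), not B  //  not (not C or not D), B.
              branch 2.2.2.1 (add (not C or not D), not B):
                (not C or not D): β-rule — branch into not C  //  not D.
                  branch 2.2.2.1.1 (add not C):
                    ○ open, literals {A=F, B=F, C=F}.
                  branch 2.2.2.1.2 (add not D):
                    ○ open, literals {A=F, B=F, D=F}.
              branch 2.2.2.2 (add not (not C or not D), B):
                not (not C or not D): α-rule — add not not C, not not D.
                ○ open, literals {A=F, B=T, C=T, D=T}.
6 branches closed, 9 open.
Each open branch fixes some atoms; the unmentioned ones are free. Counting distinct full assignments: branch {A=F, D=T} (C, B) contributes 4 new; branch {B=T, D=T} (C, A) contributes 2 new; branch {A=T, B=T, C=F, D=F} (none free) contributes 1 new; branch {A=T, B=T, D=F} (C) contributes 1 new; branch {A=F, D=F} (C, B) contributes 4 new; branch {A=F} (C, B, D) contributes 0 new; branch {A=F, B=F, C=F} (D) contributes 0 new; branch {A=F, B=F, D=F} (C) contributes 0 new; branch {A=F, B=T, C=T, D=T} (none free) contributes 0 new. Total: 12.

12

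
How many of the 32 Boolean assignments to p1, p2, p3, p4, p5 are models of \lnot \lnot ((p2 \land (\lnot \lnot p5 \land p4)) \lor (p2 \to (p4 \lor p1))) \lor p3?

30

Initial set: {(\lnot \lnot ((p2 \land (\lnot \lnot p5 \land p4)) \lor (p2 \to (p4 \lor p1))) \lor p3)}.
(\lnot \lnot ((p2 \land (\lnot \lnot p5 \land p4)) \lor (p2 \to (p4 \lor p1))) \lor p3): β-rule — branch into \lnot \lnot ((p2 \land (\lnot \lnot p5 \land p4)) \lor (p2 \to (p4 \lor p1)))  //  p3.
  branch 1 (add \lnot \lnot ((p2 \land (\lnot \lnot p5 \land p4)) \lor (p2 \to (p4 \lor p1)))):
    \lnot \lnot ((p2 \land (\lnot \lnot p5 \land p4)) \lor (p2 \to (p4 \lor p1))): drop double negation, giving ((p2 \land (\lnot \lnot p5 \land p4)) \lor (p2 \to (p4 \lor p1))).
    ((p2 \land (\lnot \lnot p5 \land p4)) \lor (p2 \to (p4 \lor p1))): β-rule — branch into (p2 \land (\lnot \lnot p5 \land p4))  //  (p2 \to (p4 \lor p1)).
      branch 1.1 (add (p2 \land (\lnot \lnot p5 \land p4))):
        (p2 \land (\lnot \lnot p5 \land p4)): α-rule — add p2, (\lnot \lnot p5 \land p4).
        (\lnot \lnot p5 \land p4): α-rule — add \lnot \lnot p5, p4.
        \lnot \lnot p5: drop double negation, giving p5.
        ○ open, literals {p2=T, p4=T, p5=T}.
      branch 1.2 (add (p2 \to (p4 \lor p1))):
        (p2 \to (p4 \lor p1)): β-rule — branch into \lnot p2  //  (p4 \lor p1).
          branch 1.2.1 (add \lnot p2):
            ○ open, literals {p2=F}.
          branch 1.2.2 (add (p4 \lor p1)):
            (p4 \lor p1): β-rule — branch into p4  //  p1.
              branch 1.2.2.1 (add p4):
                ○ open, literals {p4=T}.
              branch 1.2.2.2 (add p1):
                ○ open, literals {p1=T}.
  branch 2 (add p3):
    ○ open, literals {p3=T}.
0 branches closed, 5 open.
Each open branch fixes some atoms; the unmentioned ones are free. Counting distinct full assignments: branch {p2=T, p4=T, p5=T} (p1, p3) contributes 4 new; branch {p2=F} (p1, p3, p4, p5) contributes 16 new; branch {p4=T} (p1, p2, p3, p5) contributes 4 new; branch {p1=T} (p2, p3, p4, p5) contributes 4 new; branch {p3=T} (p1, p2, p4, p5) contributes 2 new. Total: 30.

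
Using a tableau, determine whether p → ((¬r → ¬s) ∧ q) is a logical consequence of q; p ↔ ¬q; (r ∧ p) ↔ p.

Initial set: {T q; T (p ↔ ¬q); T ((r ∧ p) ↔ p); F (p → ((¬r → ¬s) ∧ q))}.
F (p → ((¬r → ¬s) ∧ q)): α-rule — add T p, F ((¬r → ¬s) ∧ q).
T (p ↔ ¬q): β-rule — branch into T p, T ¬q  //  F p, F ¬q.
  branch 1 (add T p, T ¬q):
    × closes — contains both q and ¬q.
  branch 2 (add F p, F ¬q):
    × closes — contains both p and ¬p.
All 2 branches close.
Every branch closed, so the premises entail the conclusion.

Yes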